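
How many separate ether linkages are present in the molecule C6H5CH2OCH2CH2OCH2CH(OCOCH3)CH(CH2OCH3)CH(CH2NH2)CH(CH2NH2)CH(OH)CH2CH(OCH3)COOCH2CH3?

C6H5– phenyl ring → arene.
C–O–C with sp³ carbons on both sides and no adjacent C=O → ether.
C–O–C with sp³ carbons on both sides and no adjacent C=O → ether.
pendant –OC(=O)CH3: an acyloxy group → ester.
pendant –CH2OCH3: C–O–C linkage → ether.
pendant –CH2NH2: N on sp³ C, no adjacent C=O → amine.
pendant –CH2NH2: N on sp³ C, no adjacent C=O → amine.
–OH on an sp³ carbon → alcohol (secondary).
pendant –OCH3: C–O–C with sp³ C, no adjacent C=O → ether.
–C(=O)OCH2CH3: carbonyl C bonded to C and to –OEt → ester.
Ether appears at: CH2OCH2, CH2OCH2, CH(CH2OCH3), CH(OCH3) → 4.

4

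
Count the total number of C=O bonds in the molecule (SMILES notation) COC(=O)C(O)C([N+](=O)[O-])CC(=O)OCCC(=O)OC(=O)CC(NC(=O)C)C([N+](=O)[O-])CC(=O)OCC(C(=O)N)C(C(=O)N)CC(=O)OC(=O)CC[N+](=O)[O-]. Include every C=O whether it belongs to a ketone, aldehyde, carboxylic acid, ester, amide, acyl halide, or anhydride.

10

CH3OOC: ester, 1 C=O (running total 1).
CH2COOCH2: ester, 1 C=O (running total 2).
CH2CO-O-COCH2: anhydride, 2 C=O (running total 4).
CH(NHCOCH3): amide, 1 C=O (running total 5).
CH2COOCH2: ester, 1 C=O (running total 6).
CH(CONH2): amide, 1 C=O (running total 7).
CH(CONH2): amide, 1 C=O (running total 8).
CH2CO-O-COCH2: anhydride, 2 C=O (running total 10).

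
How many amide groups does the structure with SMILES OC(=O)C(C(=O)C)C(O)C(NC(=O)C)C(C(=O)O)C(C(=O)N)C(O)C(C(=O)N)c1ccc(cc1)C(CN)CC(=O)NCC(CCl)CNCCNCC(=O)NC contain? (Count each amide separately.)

5

Working along the chain:
  HOOC: –COOH: carbonyl C bonded to –OH and C → carboxylic acid (the –OH is not a separate alcohol).
  CH(COCH3): pendant –COCH3: carbonyl C bonded to two carbons → ketone.
  CH(OH): –OH on an sp³ carbon → alcohol (secondary).
  CH(NHCOCH3): pendant –NHC(=O)CH3: N bonded to a carbonyl → amide (not amine).
  CH(COOH): pendant –COOH: carbonyl C bonded to C and –OH → carboxylic acid.
  CH(CONH2): pendant –CONH2: carbonyl C bonded to C and N → amide.
  CH(OH): –OH on an sp³ carbon → alcohol (secondary).
  CH(CONH2): pendant –CONH2: carbonyl C bonded to C and N → amide.
  C6H4: para-disubstituted benzene ring → arene.
  CH(CH2NH2): pendant –CH2NH2: N on sp³ C, no adjacent C=O → amine.
  CH2CONHCH2: –C(=O)–N– linkage → amide (the N is not an amine).
  CH(CH2Cl): pendant –CH2X: halogen on sp³ carbon → alkyl halide.
  CH2NHCH2: C–N–C with sp³ carbons and no adjacent C=O → amine (secondary).
  CH2NHCH2: C–N–C with sp³ carbons and no adjacent C=O → amine (secondary).
  CONHCH3: –C(=O)NHCH3: carbonyl C bonded to C and to N → amide (the N is not an amine).
Amide appears at: CH(NHCOCH3), CH(CONH2), CH(CONH2), CH2CONHCH2, CONHCH3 → 5.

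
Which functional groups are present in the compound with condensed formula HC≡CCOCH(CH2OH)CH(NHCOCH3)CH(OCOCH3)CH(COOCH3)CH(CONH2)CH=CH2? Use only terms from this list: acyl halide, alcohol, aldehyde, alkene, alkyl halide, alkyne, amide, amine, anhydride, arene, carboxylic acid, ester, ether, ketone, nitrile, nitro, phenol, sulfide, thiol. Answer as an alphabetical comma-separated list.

alcohol, alkene, alkyne, amide, ester, ketone

Taking each segment in turn:
  HC≡C: C≡C triple bond → alkyne.
  CO: –C(=O)– with carbon on both sides → ketone.
  CH(CH2OH): pendant –CH2OH on an sp³ backbone C → alcohol.
  CH(NHCOCH3): pendant –NHC(=O)CH3: N bonded to a carbonyl → amide (not amine).
  CH(OCOCH3): pendant –OC(=O)CH3: an acyloxy group → ester.
  CH(COOCH3): pendant –COOCH3: carbonyl C bonded to C and –OCH3 → ester.
  CH(CONH2): pendant –CONH2: carbonyl C bonded to C and N → amide.
  CH=CH2: C=C double bond → alkene.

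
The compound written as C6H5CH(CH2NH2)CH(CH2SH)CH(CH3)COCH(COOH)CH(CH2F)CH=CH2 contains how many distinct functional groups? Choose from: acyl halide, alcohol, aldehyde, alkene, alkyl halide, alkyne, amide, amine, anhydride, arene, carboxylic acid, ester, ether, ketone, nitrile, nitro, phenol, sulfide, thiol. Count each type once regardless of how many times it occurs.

Taking each segment in turn:
  C6H5: C6H5– phenyl ring → arene.
  CH(CH2NH2): pendant –CH2NH2: N on sp³ C, no adjacent C=O → amine.
  CH(CH2SH): pendant –CH2SH → thiol.
  CO: –C(=O)– with carbon on both sides → ketone.
  CH(COOH): pendant –COOH: carbonyl C bonded to C and –OH → carboxylic acid.
  CH(CH2F): pendant –CH2X: halogen on sp³ carbon → alkyl halide.
  CH=CH2: C=C double bond → alkene.
Distinct types present: alkene, alkyl halide, amine, arene, carboxylic acid, ketone, thiol.

7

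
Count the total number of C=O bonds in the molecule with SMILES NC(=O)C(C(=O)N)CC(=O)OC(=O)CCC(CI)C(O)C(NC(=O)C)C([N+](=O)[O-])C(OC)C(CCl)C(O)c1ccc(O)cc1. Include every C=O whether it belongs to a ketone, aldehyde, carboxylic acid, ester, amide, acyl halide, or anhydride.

5

H2NCO: amide, 1 C=O (running total 1).
CH(CONH2): amide, 1 C=O (running total 2).
CH2CO-O-COCH2: anhydride, 2 C=O (running total 4).
CH(NHCOCH3): amide, 1 C=O (running total 5).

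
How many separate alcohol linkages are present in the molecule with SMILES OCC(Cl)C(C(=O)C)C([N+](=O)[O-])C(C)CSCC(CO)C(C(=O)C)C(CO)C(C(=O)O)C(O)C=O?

4

HO– on an sp³ carbon → alcohol.
halogen on an sp³ carbon → alkyl halide.
pendant –COCH3: carbonyl C bonded to two carbons → ketone.
–NO2 on an sp³ carbon → nitro (the N=O is not a carbonyl).
C–S–C linkage → sulfide (thioether).
pendant –CH2OH on an sp³ backbone C → alcohol.
pendant –COCH3: carbonyl C bonded to two carbons → ketone.
pendant –CH2OH on an sp³ backbone C → alcohol.
pendant –COOH: carbonyl C bonded to C and –OH → carboxylic acid.
–OH on an sp³ carbon → alcohol (secondary).
terminal –CHO: carbonyl C bonded to H and C → aldehyde.
Alcohol appears at: HOCH2, CH(CH2OH), CH(CH2OH), CH(OH) → 4.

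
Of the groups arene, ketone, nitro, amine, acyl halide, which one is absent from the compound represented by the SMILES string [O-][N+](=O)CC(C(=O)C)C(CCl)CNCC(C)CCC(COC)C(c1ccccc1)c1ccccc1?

nitro: present (O2NCH2 — –NO2 on carbon → nitro group).
arene: present (CH(C6H5) — pendant –C6H5: benzene ring → arene).
amine: present (CH2NHCH2 — C–N–C with sp³ carbons and no adjacent C=O → amine (secondary)).
ketone: present (CH(COCH3) — pendant –COCH3: carbonyl C bonded to two carbons → ketone).
acyl halide: no segment matches this pattern.

acyl halide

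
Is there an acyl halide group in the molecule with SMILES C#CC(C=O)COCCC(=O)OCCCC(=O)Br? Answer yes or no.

yes

Working along the chain:
  HC≡C: C≡C triple bond → alkyne.
  CH(CHO): pendant –CHO: carbonyl C bonded to C and H → aldehyde.
  CH2OCH2: C–O–C with sp³ carbons on both sides and no adjacent C=O → ether.
  CH2COOCH2: –C(=O)–O–C with C on the carbonyl side → ester.
  COBr: –C(=O)Br: carbonyl C bonded to C and to a halogen → acyl halide (not alkyl halide).
The COBr segment supplies the acyl halide: –C(=O)Br: carbonyl C bonded to C and to a halogen → acyl halide (not alkyl halide).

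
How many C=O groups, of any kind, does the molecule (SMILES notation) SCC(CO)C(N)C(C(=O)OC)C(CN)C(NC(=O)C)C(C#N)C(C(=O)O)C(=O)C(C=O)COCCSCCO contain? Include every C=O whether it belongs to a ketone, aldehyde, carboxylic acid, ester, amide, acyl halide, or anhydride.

5

CH(COOCH3): ester, 1 C=O (running total 1).
CH(NHCOCH3): amide, 1 C=O (running total 2).
CH(COOH): carboxylic acid, 1 C=O (running total 3).
CO: ketone, 1 C=O (running total 4).
CH(CHO): aldehyde, 1 C=O (running total 5).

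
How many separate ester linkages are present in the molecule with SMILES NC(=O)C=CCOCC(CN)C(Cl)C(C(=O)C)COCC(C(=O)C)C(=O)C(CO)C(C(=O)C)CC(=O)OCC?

–C(=O)NH2: carbonyl C bonded to C and to N → amide (the N is not a separate amine).
C=C double bond → alkene.
C–O–C with sp³ carbons on both sides and no adjacent C=O → ether.
pendant –CH2NH2: N on sp³ C, no adjacent C=O → amine.
halogen on an sp³ carbon → alkyl halide.
pendant –COCH3: carbonyl C bonded to two carbons → ketone.
C–O–C with sp³ carbons on both sides and no adjacent C=O → ether.
pendant –COCH3: carbonyl C bonded to two carbons → ketone.
–C(=O)– with carbon on both sides → ketone.
pendant –CH2OH on an sp³ backbone C → alcohol.
pendant –COCH3: carbonyl C bonded to two carbons → ketone.
–C(=O)–O–C with C on the carbonyl side → ester.
Ester appears at: CH2COOCH2 → 1.

1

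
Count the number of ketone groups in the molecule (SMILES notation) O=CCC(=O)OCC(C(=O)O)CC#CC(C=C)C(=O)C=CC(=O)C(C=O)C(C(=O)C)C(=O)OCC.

Reading the structure from left to right:
  OHC: terminal –CHO: carbonyl C bonded to H and C → aldehyde.
  CH2COOCH2: –C(=O)–O–C with C on the carbonyl side → ester.
  CH(COOH): pendant –COOH: carbonyl C bonded to C and –OH → carboxylic acid.
  C≡C: C≡C triple bond → alkyne.
  CH(CH=CH2): pendant –CH=CH2: C=C double bond → alkene.
  CO: –C(=O)– with carbon on both sides → ketone.
  CH=CH: C=C double bond → alkene.
  CO: –C(=O)– with carbon on both sides → ketone.
  CH(CHO): pendant –CHO: carbonyl C bonded to C and H → aldehyde.
  CH(COCH3): pendant –COCH3: carbonyl C bonded to two carbons → ketone.
  COOCH2CH3: –C(=O)OCH2CH3: carbonyl C bonded to C and to –OEt → ester.
Ketone appears at: CO, CO, CH(COCH3) → 3.

3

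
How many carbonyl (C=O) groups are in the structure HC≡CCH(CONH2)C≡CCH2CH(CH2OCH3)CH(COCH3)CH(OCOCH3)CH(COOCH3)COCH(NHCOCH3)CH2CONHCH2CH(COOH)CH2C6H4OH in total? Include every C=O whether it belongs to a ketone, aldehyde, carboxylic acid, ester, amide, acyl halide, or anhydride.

CH(CONH2): amide, 1 C=O (running total 1).
CH(COCH3): ketone, 1 C=O (running total 2).
CH(OCOCH3): ester, 1 C=O (running total 3).
CH(COOCH3): ester, 1 C=O (running total 4).
CO: ketone, 1 C=O (running total 5).
CH(NHCOCH3): amide, 1 C=O (running total 6).
CH2CONHCH2: amide, 1 C=O (running total 7).
CH(COOH): carboxylic acid, 1 C=O (running total 8).

8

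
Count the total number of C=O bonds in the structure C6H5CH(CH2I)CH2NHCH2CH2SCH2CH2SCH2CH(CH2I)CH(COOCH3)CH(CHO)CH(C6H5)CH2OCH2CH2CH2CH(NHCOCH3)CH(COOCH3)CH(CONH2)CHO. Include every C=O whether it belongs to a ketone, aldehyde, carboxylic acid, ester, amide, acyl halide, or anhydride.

6

CH(COOCH3): ester, 1 C=O (running total 1).
CH(CHO): aldehyde, 1 C=O (running total 2).
CH(NHCOCH3): amide, 1 C=O (running total 3).
CH(COOCH3): ester, 1 C=O (running total 4).
CH(CONH2): amide, 1 C=O (running total 5).
CHO: aldehyde, 1 C=O (running total 6).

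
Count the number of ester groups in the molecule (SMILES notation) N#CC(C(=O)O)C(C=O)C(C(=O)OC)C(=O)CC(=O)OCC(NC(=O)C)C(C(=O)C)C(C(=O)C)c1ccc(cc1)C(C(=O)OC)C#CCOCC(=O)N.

N≡C–: carbon triple-bonded to nitrogen → nitrile.
pendant –COOH: carbonyl C bonded to C and –OH → carboxylic acid.
pendant –CHO: carbonyl C bonded to C and H → aldehyde.
pendant –COOCH3: carbonyl C bonded to C and –OCH3 → ester.
–C(=O)– with carbon on both sides → ketone.
–C(=O)–O–C with C on the carbonyl side → ester.
pendant –NHC(=O)CH3: N bonded to a carbonyl → amide (not amine).
pendant –COCH3: carbonyl C bonded to two carbons → ketone.
pendant –COCH3: carbonyl C bonded to two carbons → ketone.
para-disubstituted benzene ring → arene.
pendant –COOCH3: carbonyl C bonded to C and –OCH3 → ester.
C≡C triple bond → alkyne.
C–O–C with sp³ carbons on both sides and no adjacent C=O → ether.
–C(=O)NH2: carbonyl C bonded to C and to N → amide (the N is not a separate amine).
Ester appears at: CH(COOCH3), CH2COOCH2, CH(COOCH3) → 3.

3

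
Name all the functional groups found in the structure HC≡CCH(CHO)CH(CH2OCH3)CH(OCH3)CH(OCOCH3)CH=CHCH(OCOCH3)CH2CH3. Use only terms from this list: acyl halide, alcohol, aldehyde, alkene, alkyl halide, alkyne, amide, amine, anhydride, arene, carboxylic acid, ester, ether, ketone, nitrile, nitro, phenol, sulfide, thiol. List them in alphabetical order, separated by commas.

aldehyde, alkene, alkyne, ester, ether

Working along the chain:
  HC≡C: C≡C triple bond → alkyne.
  CH(CHO): pendant –CHO: carbonyl C bonded to C and H → aldehyde.
  CH(CH2OCH3): pendant –CH2OCH3: C–O–C linkage → ether.
  CH(OCH3): pendant –OCH3: C–O–C with sp³ C, no adjacent C=O → ether.
  CH(OCOCH3): pendant –OC(=O)CH3: an acyloxy group → ester.
  CH=CH: C=C double bond → alkene.
  CH(OCOCH3): pendant –OC(=O)CH3: an acyloxy group → ester.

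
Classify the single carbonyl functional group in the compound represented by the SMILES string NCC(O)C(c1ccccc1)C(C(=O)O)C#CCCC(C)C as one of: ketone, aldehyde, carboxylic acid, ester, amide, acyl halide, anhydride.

The carbonyl is in the CH(COOH) segment: pendant –COOH: carbonyl C bonded to C and –OH → carboxylic acid.

carboxylic acid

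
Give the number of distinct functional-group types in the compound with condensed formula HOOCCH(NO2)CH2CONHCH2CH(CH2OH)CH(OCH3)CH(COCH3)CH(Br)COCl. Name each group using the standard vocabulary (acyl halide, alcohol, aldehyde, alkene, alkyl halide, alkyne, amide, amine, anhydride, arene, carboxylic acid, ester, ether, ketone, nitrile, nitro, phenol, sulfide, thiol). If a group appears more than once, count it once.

8

Working along the chain:
  HOOC: –COOH: carbonyl C bonded to –OH and C → carboxylic acid (the –OH is not a separate alcohol).
  CH(NO2): –NO2 on an sp³ carbon → nitro (the N=O is not a carbonyl).
  CH2CONHCH2: –C(=O)–N– linkage → amide (the N is not an amine).
  CH(CH2OH): pendant –CH2OH on an sp³ backbone C → alcohol.
  CH(OCH3): pendant –OCH3: C–O–C with sp³ C, no adjacent C=O → ether.
  CH(COCH3): pendant –COCH3: carbonyl C bonded to two carbons → ketone.
  CH(Br): halogen on an sp³ carbon → alkyl halide.
  COCl: –C(=O)Cl: carbonyl C bonded to C and to a halogen → acyl halide (not alkyl halide).
Distinct types present: acyl halide, alcohol, alkyl halide, amide, carboxylic acid, ether, ketone, nitro.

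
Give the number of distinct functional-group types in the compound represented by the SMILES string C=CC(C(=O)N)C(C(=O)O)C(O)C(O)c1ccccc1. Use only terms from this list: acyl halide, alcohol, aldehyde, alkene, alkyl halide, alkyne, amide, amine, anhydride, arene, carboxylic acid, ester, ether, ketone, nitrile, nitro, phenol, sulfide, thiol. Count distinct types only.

5

Reading the structure from left to right:
  CH2=CH: C=C double bond → alkene.
  CH(CONH2): pendant –CONH2: carbonyl C bonded to C and N → amide.
  CH(COOH): pendant –COOH: carbonyl C bonded to C and –OH → carboxylic acid.
  CH(OH): –OH on an sp³ carbon → alcohol (secondary).
  CH(OH): –OH on an sp³ carbon → alcohol (secondary).
  C6H5: –C6H5 phenyl ring → arene.
Distinct types present: alcohol, alkene, amide, arene, carboxylic acid.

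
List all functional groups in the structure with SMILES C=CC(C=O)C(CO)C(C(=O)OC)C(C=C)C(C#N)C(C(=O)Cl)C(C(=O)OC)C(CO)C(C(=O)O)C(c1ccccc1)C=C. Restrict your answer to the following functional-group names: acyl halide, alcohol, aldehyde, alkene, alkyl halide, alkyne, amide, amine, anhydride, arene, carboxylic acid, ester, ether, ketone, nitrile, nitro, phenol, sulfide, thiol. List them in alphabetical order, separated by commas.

acyl halide, alcohol, aldehyde, alkene, arene, carboxylic acid, ester, nitrile

C=C double bond → alkene.
pendant –CHO: carbonyl C bonded to C and H → aldehyde.
pendant –CH2OH on an sp³ backbone C → alcohol.
pendant –COOCH3: carbonyl C bonded to C and –OCH3 → ester.
pendant –CH=CH2: C=C double bond → alkene.
pendant –C≡N: nitrile.
pendant –C(=O)X: carbonyl C bonded to C and halogen → acyl halide.
pendant –COOCH3: carbonyl C bonded to C and –OCH3 → ester.
pendant –CH2OH on an sp³ backbone C → alcohol.
pendant –COOH: carbonyl C bonded to C and –OH → carboxylic acid.
pendant –C6H5: benzene ring → arene.
C=C double bond → alkene.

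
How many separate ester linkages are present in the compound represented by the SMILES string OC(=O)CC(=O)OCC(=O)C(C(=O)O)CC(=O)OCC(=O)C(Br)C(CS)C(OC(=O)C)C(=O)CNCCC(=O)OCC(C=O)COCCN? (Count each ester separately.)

–COOH: carbonyl C bonded to –OH and C → carboxylic acid (the –OH is not a separate alcohol).
–C(=O)–O–C with C on the carbonyl side → ester.
–C(=O)– with carbon on both sides → ketone.
pendant –COOH: carbonyl C bonded to C and –OH → carboxylic acid.
–C(=O)–O–C with C on the carbonyl side → ester.
–C(=O)– with carbon on both sides → ketone.
halogen on an sp³ carbon → alkyl halide.
pendant –CH2SH → thiol.
pendant –OC(=O)CH3: an acyloxy group → ester.
–C(=O)– with carbon on both sides → ketone.
C–N–C with sp³ carbons and no adjacent C=O → amine (secondary).
–C(=O)–O–C with C on the carbonyl side → ester.
pendant –CHO: carbonyl C bonded to C and H → aldehyde.
C–O–C with sp³ carbons on both sides and no adjacent C=O → ether.
–NH2 on an sp³ carbon with no adjacent C=O → amine.
Ester appears at: CH2COOCH2, CH2COOCH2, CH(OCOCH3), CH2COOCH2 → 4.

4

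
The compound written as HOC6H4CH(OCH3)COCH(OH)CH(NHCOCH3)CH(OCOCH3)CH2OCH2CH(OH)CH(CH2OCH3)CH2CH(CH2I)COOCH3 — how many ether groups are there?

3

Reading the structure from left to right:
  HOC6H4: –OH attached directly to an aromatic ring → phenol (not alcohol); the ring itself is an arene.
  CH(OCH3): pendant –OCH3: C–O–C with sp³ C, no adjacent C=O → ether.
  CO: –C(=O)– with carbon on both sides → ketone.
  CH(OH): –OH on an sp³ carbon → alcohol (secondary).
  CH(NHCOCH3): pendant –NHC(=O)CH3: N bonded to a carbonyl → amide (not amine).
  CH(OCOCH3): pendant –OC(=O)CH3: an acyloxy group → ester.
  CH2OCH2: C–O–C with sp³ carbons on both sides and no adjacent C=O → ether.
  CH(OH): –OH on an sp³ carbon → alcohol (secondary).
  CH(CH2OCH3): pendant –CH2OCH3: C–O–C linkage → ether.
  CH(CH2I): pendant –CH2X: halogen on sp³ carbon → alkyl halide.
  COOCH3: –C(=O)OCH3: carbonyl C bonded to C and to –OCH3 → ester (not ketone + ether).
Ether appears at: CH(OCH3), CH2OCH2, CH(CH2OCH3) → 3.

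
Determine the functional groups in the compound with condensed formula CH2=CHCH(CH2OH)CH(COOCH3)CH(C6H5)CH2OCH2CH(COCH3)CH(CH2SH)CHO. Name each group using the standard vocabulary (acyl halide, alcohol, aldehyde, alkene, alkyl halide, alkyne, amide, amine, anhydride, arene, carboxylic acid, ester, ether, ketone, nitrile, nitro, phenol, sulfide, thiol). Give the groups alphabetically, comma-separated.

C=C double bond → alkene.
pendant –CH2OH on an sp³ backbone C → alcohol.
pendant –COOCH3: carbonyl C bonded to C and –OCH3 → ester.
pendant –C6H5: benzene ring → arene.
C–O–C with sp³ carbons on both sides and no adjacent C=O → ether.
pendant –COCH3: carbonyl C bonded to two carbons → ketone.
pendant –CH2SH → thiol.
terminal –CHO: carbonyl C bonded to H and C → aldehyde.

alcohol, aldehyde, alkene, arene, ester, ether, ketone, thiol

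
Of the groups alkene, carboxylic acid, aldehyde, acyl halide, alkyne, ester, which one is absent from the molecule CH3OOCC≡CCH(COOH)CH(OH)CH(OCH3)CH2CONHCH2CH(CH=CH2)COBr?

aldehyde

alkyne: present (C≡C — C≡C triple bond → alkyne).
carboxylic acid: present (CH(COOH) — pendant –COOH: carbonyl C bonded to C and –OH → carboxylic acid).
acyl halide: present (COBr — –C(=O)Br: carbonyl C bonded to C and to a halogen → acyl halide (not alkyl halide)).
ester: present (CH3OOC — CH3O–C(=O)–: carbonyl C bonded to C and to –OCH3 → ester (not ketone + ether)).
alkene: present (CH(CH=CH2) — pendant –CH=CH2: C=C double bond → alkene).
aldehyde: absent. In CH(COOH), the carbonyl carbon bears –OH, not –H, so it is a carboxylic acid.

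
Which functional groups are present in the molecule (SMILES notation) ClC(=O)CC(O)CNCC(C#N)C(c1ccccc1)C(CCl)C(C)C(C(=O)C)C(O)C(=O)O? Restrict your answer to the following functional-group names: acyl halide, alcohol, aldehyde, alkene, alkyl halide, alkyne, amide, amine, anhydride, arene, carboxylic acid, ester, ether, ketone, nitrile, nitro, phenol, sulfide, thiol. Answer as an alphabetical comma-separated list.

acyl halide, alcohol, alkyl halide, amine, arene, carboxylic acid, ketone, nitrile

–C(=O)Cl: carbonyl C bonded to C and to a halogen → acyl halide (not alkyl halide).
–OH on an sp³ carbon → alcohol (secondary).
C–N–C with sp³ carbons and no adjacent C=O → amine (secondary).
pendant –C≡N: nitrile.
pendant –C6H5: benzene ring → arene.
pendant –CH2X: halogen on sp³ carbon → alkyl halide.
pendant –COCH3: carbonyl C bonded to two carbons → ketone.
–OH on an sp³ carbon → alcohol (secondary).
–COOH: carbonyl C bonded to –OH and C → carboxylic acid (the –OH is not a separate alcohol).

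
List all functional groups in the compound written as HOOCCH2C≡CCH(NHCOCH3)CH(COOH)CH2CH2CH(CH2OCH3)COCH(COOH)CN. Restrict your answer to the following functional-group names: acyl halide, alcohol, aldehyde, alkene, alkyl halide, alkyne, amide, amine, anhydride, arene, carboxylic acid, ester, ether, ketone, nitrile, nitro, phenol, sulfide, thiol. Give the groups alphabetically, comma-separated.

Working along the chain:
  HOOC: –COOH: carbonyl C bonded to –OH and C → carboxylic acid (the –OH is not a separate alcohol).
  C≡C: C≡C triple bond → alkyne.
  CH(NHCOCH3): pendant –NHC(=O)CH3: N bonded to a carbonyl → amide (not amine).
  CH(COOH): pendant –COOH: carbonyl C bonded to C and –OH → carboxylic acid.
  CH(CH2OCH3): pendant –CH2OCH3: C–O–C linkage → ether.
  CO: –C(=O)– with carbon on both sides → ketone.
  CH(COOH): pendant –COOH: carbonyl C bonded to C and –OH → carboxylic acid.
  CN: –C≡N: carbon triple-bonded to nitrogen → nitrile.

alkyne, amide, carboxylic acid, ether, ketone, nitrile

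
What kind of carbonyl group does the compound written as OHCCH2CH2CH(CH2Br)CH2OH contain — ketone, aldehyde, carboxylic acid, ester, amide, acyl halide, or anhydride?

The carbonyl is in the OHC segment: terminal –CHO: carbonyl C bonded to H and C → aldehyde.

aldehyde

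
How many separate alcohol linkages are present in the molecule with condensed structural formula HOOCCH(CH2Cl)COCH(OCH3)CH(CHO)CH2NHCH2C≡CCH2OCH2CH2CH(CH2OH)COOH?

Taking each segment in turn:
  HOOC: –COOH: carbonyl C bonded to –OH and C → carboxylic acid (the –OH is not a separate alcohol).
  CH(CH2Cl): pendant –CH2X: halogen on sp³ carbon → alkyl halide.
  CO: –C(=O)– with carbon on both sides → ketone.
  CH(OCH3): pendant –OCH3: C–O–C with sp³ C, no adjacent C=O → ether.
  CH(CHO): pendant –CHO: carbonyl C bonded to C and H → aldehyde.
  CH2NHCH2: C–N–C with sp³ carbons and no adjacent C=O → amine (secondary).
  C≡C: C≡C triple bond → alkyne.
  CH2OCH2: C–O–C with sp³ carbons on both sides and no adjacent C=O → ether.
  CH(CH2OH): pendant –CH2OH on an sp³ backbone C → alcohol.
  COOH: –COOH: carbonyl C bonded to –OH and C → carboxylic acid (the –OH is not a separate alcohol).
Alcohol appears at: CH(CH2OH) → 1.

1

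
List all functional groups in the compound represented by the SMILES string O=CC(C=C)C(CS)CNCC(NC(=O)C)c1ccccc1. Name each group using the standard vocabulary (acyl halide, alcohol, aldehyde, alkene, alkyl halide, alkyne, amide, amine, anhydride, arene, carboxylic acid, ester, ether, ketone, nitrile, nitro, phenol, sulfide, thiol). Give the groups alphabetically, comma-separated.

Taking each segment in turn:
  OHC: terminal –CHO: carbonyl C bonded to H and C → aldehyde.
  CH(CH=CH2): pendant –CH=CH2: C=C double bond → alkene.
  CH(CH2SH): pendant –CH2SH → thiol.
  CH2NHCH2: C–N–C with sp³ carbons and no adjacent C=O → amine (secondary).
  CH(NHCOCH3): pendant –NHC(=O)CH3: N bonded to a carbonyl → amide (not amine).
  C6H5: –C6H5 phenyl ring → arene.

aldehyde, alkene, amide, amine, arene, thiol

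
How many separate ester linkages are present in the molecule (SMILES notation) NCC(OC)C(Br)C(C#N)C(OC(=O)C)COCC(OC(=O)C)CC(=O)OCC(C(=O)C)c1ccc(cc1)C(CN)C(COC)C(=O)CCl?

3

–NH2 on an sp³ carbon with no adjacent C=O → amine.
pendant –OCH3: C–O–C with sp³ C, no adjacent C=O → ether.
halogen on an sp³ carbon → alkyl halide.
pendant –C≡N: nitrile.
pendant –OC(=O)CH3: an acyloxy group → ester.
C–O–C with sp³ carbons on both sides and no adjacent C=O → ether.
pendant –OC(=O)CH3: an acyloxy group → ester.
–C(=O)–O–C with C on the carbonyl side → ester.
pendant –COCH3: carbonyl C bonded to two carbons → ketone.
para-disubstituted benzene ring → arene.
pendant –CH2NH2: N on sp³ C, no adjacent C=O → amine.
pendant –CH2OCH3: C–O–C linkage → ether.
–C(=O)– with carbon on both sides → ketone.
halogen on an sp³ carbon → alkyl halide.
Ester appears at: CH(OCOCH3), CH(OCOCH3), CH2COOCH2 → 3.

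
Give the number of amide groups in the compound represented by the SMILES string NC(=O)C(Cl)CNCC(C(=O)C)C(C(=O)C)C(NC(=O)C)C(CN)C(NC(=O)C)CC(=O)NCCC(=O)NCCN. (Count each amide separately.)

5

–C(=O)NH2: carbonyl C bonded to C and to N → amide (the N is not a separate amine).
halogen on an sp³ carbon → alkyl halide.
C–N–C with sp³ carbons and no adjacent C=O → amine (secondary).
pendant –COCH3: carbonyl C bonded to two carbons → ketone.
pendant –COCH3: carbonyl C bonded to two carbons → ketone.
pendant –NHC(=O)CH3: N bonded to a carbonyl → amide (not amine).
pendant –CH2NH2: N on sp³ C, no adjacent C=O → amine.
pendant –NHC(=O)CH3: N bonded to a carbonyl → amide (not amine).
–C(=O)–N– linkage → amide (the N is not an amine).
–C(=O)–N– linkage → amide (the N is not an amine).
–NH2 on an sp³ carbon with no adjacent C=O → amine.
Amide appears at: H2NCO, CH(NHCOCH3), CH(NHCOCH3), CH2CONHCH2, CH2CONHCH2 → 5.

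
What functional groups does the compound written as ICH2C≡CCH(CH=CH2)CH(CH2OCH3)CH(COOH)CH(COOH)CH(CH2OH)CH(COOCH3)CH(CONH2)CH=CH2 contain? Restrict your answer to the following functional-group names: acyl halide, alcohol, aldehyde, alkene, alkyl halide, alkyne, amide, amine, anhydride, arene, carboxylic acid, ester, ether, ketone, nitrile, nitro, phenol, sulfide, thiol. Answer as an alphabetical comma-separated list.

Working along the chain:
  ICH2: halogen on an sp³ carbon → alkyl halide.
  C≡C: C≡C triple bond → alkyne.
  CH(CH=CH2): pendant –CH=CH2: C=C double bond → alkene.
  CH(CH2OCH3): pendant –CH2OCH3: C–O–C linkage → ether.
  CH(COOH): pendant –COOH: carbonyl C bonded to C and –OH → carboxylic acid.
  CH(COOH): pendant –COOH: carbonyl C bonded to C and –OH → carboxylic acid.
  CH(CH2OH): pendant –CH2OH on an sp³ backbone C → alcohol.
  CH(COOCH3): pendant –COOCH3: carbonyl C bonded to C and –OCH3 → ester.
  CH(CONH2): pendant –CONH2: carbonyl C bonded to C and N → amide.
  CH=CH2: C=C double bond → alkene.

alcohol, alkene, alkyl halide, alkyne, amide, carboxylic acid, ester, ether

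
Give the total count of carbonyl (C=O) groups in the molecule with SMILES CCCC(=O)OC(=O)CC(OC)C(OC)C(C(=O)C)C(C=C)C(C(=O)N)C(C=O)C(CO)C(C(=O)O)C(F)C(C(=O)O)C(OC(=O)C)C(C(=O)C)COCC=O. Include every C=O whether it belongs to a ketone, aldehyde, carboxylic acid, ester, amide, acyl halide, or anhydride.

CH2CO-O-COCH2: anhydride, 2 C=O (running total 2).
CH(COCH3): ketone, 1 C=O (running total 3).
CH(CONH2): amide, 1 C=O (running total 4).
CH(CHO): aldehyde, 1 C=O (running total 5).
CH(COOH): carboxylic acid, 1 C=O (running total 6).
CH(COOH): carboxylic acid, 1 C=O (running total 7).
CH(OCOCH3): ester, 1 C=O (running total 8).
CH(COCH3): ketone, 1 C=O (running total 9).
CHO: aldehyde, 1 C=O (running total 10).

10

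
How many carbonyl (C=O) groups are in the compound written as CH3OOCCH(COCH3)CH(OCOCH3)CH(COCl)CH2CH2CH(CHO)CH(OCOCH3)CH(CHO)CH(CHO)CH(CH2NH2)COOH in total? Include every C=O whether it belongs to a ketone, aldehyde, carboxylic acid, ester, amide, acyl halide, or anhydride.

CH3OOC: ester, 1 C=O (running total 1).
CH(COCH3): ketone, 1 C=O (running total 2).
CH(OCOCH3): ester, 1 C=O (running total 3).
CH(COCl): acyl halide, 1 C=O (running total 4).
CH(CHO): aldehyde, 1 C=O (running total 5).
CH(OCOCH3): ester, 1 C=O (running total 6).
CH(CHO): aldehyde, 1 C=O (running total 7).
CH(CHO): aldehyde, 1 C=O (running total 8).
COOH: carboxylic acid, 1 C=O (running total 9).

9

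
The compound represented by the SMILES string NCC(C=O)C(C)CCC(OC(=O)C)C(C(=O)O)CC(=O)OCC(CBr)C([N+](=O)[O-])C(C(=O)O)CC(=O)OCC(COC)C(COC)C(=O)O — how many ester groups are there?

3

–NH2 on an sp³ carbon with no adjacent C=O → amine.
pendant –CHO: carbonyl C bonded to C and H → aldehyde.
pendant –OC(=O)CH3: an acyloxy group → ester.
pendant –COOH: carbonyl C bonded to C and –OH → carboxylic acid.
–C(=O)–O–C with C on the carbonyl side → ester.
pendant –CH2X: halogen on sp³ carbon → alkyl halide.
–NO2 on an sp³ carbon → nitro (the N=O is not a carbonyl).
pendant –COOH: carbonyl C bonded to C and –OH → carboxylic acid.
–C(=O)–O–C with C on the carbonyl side → ester.
pendant –CH2OCH3: C–O–C linkage → ether.
pendant –CH2OCH3: C–O–C linkage → ether.
–COOH: carbonyl C bonded to –OH and C → carboxylic acid (the –OH is not a separate alcohol).
Ester appears at: CH(OCOCH3), CH2COOCH2, CH2COOCH2 → 3.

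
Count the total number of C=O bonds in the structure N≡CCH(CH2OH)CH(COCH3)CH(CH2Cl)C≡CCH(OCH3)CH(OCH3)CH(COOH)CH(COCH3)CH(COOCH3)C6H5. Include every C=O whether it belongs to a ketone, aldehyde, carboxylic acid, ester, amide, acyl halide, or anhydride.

CH(COCH3): ketone, 1 C=O (running total 1).
CH(COOH): carboxylic acid, 1 C=O (running total 2).
CH(COCH3): ketone, 1 C=O (running total 3).
CH(COOCH3): ester, 1 C=O (running total 4).

4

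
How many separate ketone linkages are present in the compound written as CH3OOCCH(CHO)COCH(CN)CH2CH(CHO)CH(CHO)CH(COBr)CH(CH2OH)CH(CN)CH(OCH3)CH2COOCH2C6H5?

CH3O–C(=O)–: carbonyl C bonded to C and to –OCH3 → ester (not ketone + ether).
pendant –CHO: carbonyl C bonded to C and H → aldehyde.
–C(=O)– with carbon on both sides → ketone.
pendant –C≡N: nitrile.
pendant –CHO: carbonyl C bonded to C and H → aldehyde.
pendant –CHO: carbonyl C bonded to C and H → aldehyde.
pendant –C(=O)X: carbonyl C bonded to C and halogen → acyl halide.
pendant –CH2OH on an sp³ backbone C → alcohol.
pendant –C≡N: nitrile.
pendant –OCH3: C–O–C with sp³ C, no adjacent C=O → ether.
–C(=O)–O–C with C on the carbonyl side → ester.
–C6H5 phenyl ring → arene.
Ketone appears at: CO → 1.

1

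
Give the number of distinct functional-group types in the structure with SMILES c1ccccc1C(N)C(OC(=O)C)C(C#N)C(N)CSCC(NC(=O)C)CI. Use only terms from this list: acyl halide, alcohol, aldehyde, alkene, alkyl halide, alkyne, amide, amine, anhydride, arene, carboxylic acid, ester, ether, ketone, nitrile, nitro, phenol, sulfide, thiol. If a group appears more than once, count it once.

7

Taking each segment in turn:
  C6H5: C6H5– phenyl ring → arene.
  CH(NH2): –NH2 on an sp³ carbon with no adjacent C=O → amine.
  CH(OCOCH3): pendant –OC(=O)CH3: an acyloxy group → ester.
  CH(CN): pendant –C≡N: nitrile.
  CH(NH2): –NH2 on an sp³ carbon with no adjacent C=O → amine.
  CH2SCH2: C–S–C linkage → sulfide (thioether).
  CH(NHCOCH3): pendant –NHC(=O)CH3: N bonded to a carbonyl → amide (not amine).
  CH2I: halogen on an sp³ carbon → alkyl halide.
Distinct types present: alkyl halide, amide, amine, arene, ester, nitrile, sulfide.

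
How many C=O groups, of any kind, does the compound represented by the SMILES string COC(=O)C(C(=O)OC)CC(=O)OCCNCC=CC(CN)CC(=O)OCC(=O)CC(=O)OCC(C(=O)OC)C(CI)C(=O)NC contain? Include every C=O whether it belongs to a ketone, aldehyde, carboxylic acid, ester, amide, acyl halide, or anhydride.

CH3OOC: ester, 1 C=O (running total 1).
CH(COOCH3): ester, 1 C=O (running total 2).
CH2COOCH2: ester, 1 C=O (running total 3).
CH2COOCH2: ester, 1 C=O (running total 4).
CO: ketone, 1 C=O (running total 5).
CH2COOCH2: ester, 1 C=O (running total 6).
CH(COOCH3): ester, 1 C=O (running total 7).
CONHCH3: amide, 1 C=O (running total 8).

8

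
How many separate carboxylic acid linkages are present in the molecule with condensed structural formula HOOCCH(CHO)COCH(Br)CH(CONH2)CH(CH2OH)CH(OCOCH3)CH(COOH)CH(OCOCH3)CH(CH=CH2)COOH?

–COOH: carbonyl C bonded to –OH and C → carboxylic acid (the –OH is not a separate alcohol).
pendant –CHO: carbonyl C bonded to C and H → aldehyde.
–C(=O)– with carbon on both sides → ketone.
halogen on an sp³ carbon → alkyl halide.
pendant –CONH2: carbonyl C bonded to C and N → amide.
pendant –CH2OH on an sp³ backbone C → alcohol.
pendant –OC(=O)CH3: an acyloxy group → ester.
pendant –COOH: carbonyl C bonded to C and –OH → carboxylic acid.
pendant –OC(=O)CH3: an acyloxy group → ester.
pendant –CH=CH2: C=C double bond → alkene.
–COOH: carbonyl C bonded to –OH and C → carboxylic acid (the –OH is not a separate alcohol).
Carboxylic acid appears at: HOOC, CH(COOH), COOH → 3.

3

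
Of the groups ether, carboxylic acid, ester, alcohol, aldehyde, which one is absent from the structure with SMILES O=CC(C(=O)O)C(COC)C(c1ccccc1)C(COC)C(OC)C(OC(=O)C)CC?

alcohol

aldehyde: present (OHC — terminal –CHO: carbonyl C bonded to H and C → aldehyde).
carboxylic acid: present (CH(COOH) — pendant –COOH: carbonyl C bonded to C and –OH → carboxylic acid).
ester: present (CH(OCOCH3) — pendant –OC(=O)CH3: an acyloxy group → ester).
ether: present (CH(CH2OCH3) — pendant –CH2OCH3: C–O–C linkage → ether).
alcohol: absent. In CH(COOH), the –OH sits on a carbonyl carbon, making it part of a carboxylic acid, not an alcohol.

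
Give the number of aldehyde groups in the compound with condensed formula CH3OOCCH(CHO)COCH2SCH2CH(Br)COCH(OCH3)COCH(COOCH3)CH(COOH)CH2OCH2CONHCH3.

CH3O–C(=O)–: carbonyl C bonded to C and to –OCH3 → ester (not ketone + ether).
pendant –CHO: carbonyl C bonded to C and H → aldehyde.
–C(=O)– with carbon on both sides → ketone.
C–S–C linkage → sulfide (thioether).
halogen on an sp³ carbon → alkyl halide.
–C(=O)– with carbon on both sides → ketone.
pendant –OCH3: C–O–C with sp³ C, no adjacent C=O → ether.
–C(=O)– with carbon on both sides → ketone.
pendant –COOCH3: carbonyl C bonded to C and –OCH3 → ester.
pendant –COOH: carbonyl C bonded to C and –OH → carboxylic acid.
C–O–C with sp³ carbons on both sides and no adjacent C=O → ether.
–C(=O)NHCH3: carbonyl C bonded to C and to N → amide (the N is not an amine).
Aldehyde appears at: CH(CHO) → 1.

1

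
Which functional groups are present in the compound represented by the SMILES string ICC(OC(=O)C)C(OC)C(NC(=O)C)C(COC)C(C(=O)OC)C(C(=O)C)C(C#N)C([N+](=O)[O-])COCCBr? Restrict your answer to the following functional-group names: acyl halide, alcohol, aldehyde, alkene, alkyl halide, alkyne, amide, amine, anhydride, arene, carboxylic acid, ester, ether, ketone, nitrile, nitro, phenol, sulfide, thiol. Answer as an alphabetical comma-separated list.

halogen on an sp³ carbon → alkyl halide.
pendant –OC(=O)CH3: an acyloxy group → ester.
pendant –OCH3: C–O–C with sp³ C, no adjacent C=O → ether.
pendant –NHC(=O)CH3: N bonded to a carbonyl → amide (not amine).
pendant –CH2OCH3: C–O–C linkage → ether.
pendant –COOCH3: carbonyl C bonded to C and –OCH3 → ester.
pendant –COCH3: carbonyl C bonded to two carbons → ketone.
pendant –C≡N: nitrile.
–NO2 on an sp³ carbon → nitro (the N=O is not a carbonyl).
C–O–C with sp³ carbons on both sides and no adjacent C=O → ether.
halogen on an sp³ carbon → alkyl halide.

alkyl halide, amide, ester, ether, ketone, nitrile, nitro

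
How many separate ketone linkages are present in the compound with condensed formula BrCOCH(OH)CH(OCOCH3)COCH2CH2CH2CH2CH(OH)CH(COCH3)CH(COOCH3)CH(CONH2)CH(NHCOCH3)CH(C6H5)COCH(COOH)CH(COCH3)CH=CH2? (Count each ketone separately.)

–C(=O)Br: carbonyl C bonded to C and to a halogen → acyl halide (not alkyl halide).
–OH on an sp³ carbon → alcohol (secondary).
pendant –OC(=O)CH3: an acyloxy group → ester.
–C(=O)– with carbon on both sides → ketone.
–OH on an sp³ carbon → alcohol (secondary).
pendant –COCH3: carbonyl C bonded to two carbons → ketone.
pendant –COOCH3: carbonyl C bonded to C and –OCH3 → ester.
pendant –CONH2: carbonyl C bonded to C and N → amide.
pendant –NHC(=O)CH3: N bonded to a carbonyl → amide (not amine).
pendant –C6H5: benzene ring → arene.
–C(=O)– with carbon on both sides → ketone.
pendant –COOH: carbonyl C bonded to C and –OH → carboxylic acid.
pendant –COCH3: carbonyl C bonded to two carbons → ketone.
C=C double bond → alkene.
Ketone appears at: CO, CH(COCH3), CO, CH(COCH3) → 4.

4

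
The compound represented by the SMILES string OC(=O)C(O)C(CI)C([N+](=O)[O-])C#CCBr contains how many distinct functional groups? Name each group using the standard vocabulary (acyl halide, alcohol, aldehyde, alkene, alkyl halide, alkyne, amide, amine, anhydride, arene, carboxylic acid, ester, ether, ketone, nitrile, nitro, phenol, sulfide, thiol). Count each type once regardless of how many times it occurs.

5

Taking each segment in turn:
  HOOC: –COOH: carbonyl C bonded to –OH and C → carboxylic acid (the –OH is not a separate alcohol).
  CH(OH): –OH on an sp³ carbon → alcohol (secondary).
  CH(CH2I): pendant –CH2X: halogen on sp³ carbon → alkyl halide.
  CH(NO2): –NO2 on an sp³ carbon → nitro (the N=O is not a carbonyl).
  C≡C: C≡C triple bond → alkyne.
  CH2Br: halogen on an sp³ carbon → alkyl halide.
Distinct types present: alcohol, alkyl halide, alkyne, carboxylic acid, nitro.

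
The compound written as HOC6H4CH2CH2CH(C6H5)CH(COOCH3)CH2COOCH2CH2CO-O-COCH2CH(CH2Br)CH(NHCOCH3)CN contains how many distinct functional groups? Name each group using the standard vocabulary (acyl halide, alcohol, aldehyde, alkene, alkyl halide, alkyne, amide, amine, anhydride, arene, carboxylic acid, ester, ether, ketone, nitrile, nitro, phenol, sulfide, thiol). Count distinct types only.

–OH attached directly to an aromatic ring → phenol (not alcohol); the ring itself is an arene.
pendant –C6H5: benzene ring → arene.
pendant –COOCH3: carbonyl C bonded to C and –OCH3 → ester.
–C(=O)–O–C with C on the carbonyl side → ester.
two acyl groups sharing one oxygen, –C(=O)–O–C(=O)– → anhydride.
pendant –CH2X: halogen on sp³ carbon → alkyl halide.
pendant –NHC(=O)CH3: N bonded to a carbonyl → amide (not amine).
–C≡N: carbon triple-bonded to nitrogen → nitrile.
Distinct types present: alkyl halide, amide, anhydride, arene, ester, nitrile, phenol.

7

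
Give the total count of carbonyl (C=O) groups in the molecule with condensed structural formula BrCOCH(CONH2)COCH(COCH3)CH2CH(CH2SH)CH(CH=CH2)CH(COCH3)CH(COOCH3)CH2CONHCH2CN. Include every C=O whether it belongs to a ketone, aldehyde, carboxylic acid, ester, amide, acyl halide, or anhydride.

7

BrCO: acyl halide, 1 C=O (running total 1).
CH(CONH2): amide, 1 C=O (running total 2).
CO: ketone, 1 C=O (running total 3).
CH(COCH3): ketone, 1 C=O (running total 4).
CH(COCH3): ketone, 1 C=O (running total 5).
CH(COOCH3): ester, 1 C=O (running total 6).
CH2CONHCH2: amide, 1 C=O (running total 7).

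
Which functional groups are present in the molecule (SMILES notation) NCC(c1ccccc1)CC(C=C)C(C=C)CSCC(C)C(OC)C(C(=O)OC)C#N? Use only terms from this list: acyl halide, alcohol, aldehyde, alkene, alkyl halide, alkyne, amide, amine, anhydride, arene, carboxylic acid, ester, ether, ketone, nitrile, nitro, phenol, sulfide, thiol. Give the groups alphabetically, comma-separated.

alkene, amine, arene, ester, ether, nitrile, sulfide

–NH2 on an sp³ carbon with no adjacent C=O → amine.
pendant –C6H5: benzene ring → arene.
pendant –CH=CH2: C=C double bond → alkene.
pendant –CH=CH2: C=C double bond → alkene.
C–S–C linkage → sulfide (thioether).
pendant –OCH3: C–O–C with sp³ C, no adjacent C=O → ether.
pendant –COOCH3: carbonyl C bonded to C and –OCH3 → ester.
–C≡N: carbon triple-bonded to nitrogen → nitrile.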